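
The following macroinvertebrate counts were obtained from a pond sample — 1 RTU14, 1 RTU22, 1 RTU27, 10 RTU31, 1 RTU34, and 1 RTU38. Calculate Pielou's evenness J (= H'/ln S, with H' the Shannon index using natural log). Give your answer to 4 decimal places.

0.6547

Total N = 1+1+1+10+1+1 = 15, so the proportions are 0.066667, 0.066667, 0.066667, 0.666667, 0.066667, 0.066667 (working shown to 6 dp, full precision carried).
H' = −Σ pᵢ ln pᵢ = −((-0.180537) + (-0.180537) + (-0.180537) + (-0.270310) + (-0.180537) + (-0.180537)) = 1.172993.
With S = 6 species, ln S = 1.791759, so J = 1.172993/1.791759 = 0.654660, i.e. 0.6547 to 4 decimal places.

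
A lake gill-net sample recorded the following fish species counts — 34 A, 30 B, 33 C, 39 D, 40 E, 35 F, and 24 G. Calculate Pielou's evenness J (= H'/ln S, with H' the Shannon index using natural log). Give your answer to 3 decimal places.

Total N = 34+30+33+39+40+35+24 = 235, so the proportions are 0.14468, 0.12766, 0.14043, 0.16596, 0.17021, 0.14894, 0.10213 (working shown to 5 dp, full precision carried).
H' = −Σ pᵢ ln pᵢ = −((-0.27970) + (-0.26277) + (-0.27567) + (-0.29806) + (-0.30140) + (-0.28361) + (-0.23301)) = 1.93422.
With S = 7 species, ln S = 1.94591, so J = 1.93422/1.94591 = 0.99399, i.e. 0.994 to 3 decimal places.

0.994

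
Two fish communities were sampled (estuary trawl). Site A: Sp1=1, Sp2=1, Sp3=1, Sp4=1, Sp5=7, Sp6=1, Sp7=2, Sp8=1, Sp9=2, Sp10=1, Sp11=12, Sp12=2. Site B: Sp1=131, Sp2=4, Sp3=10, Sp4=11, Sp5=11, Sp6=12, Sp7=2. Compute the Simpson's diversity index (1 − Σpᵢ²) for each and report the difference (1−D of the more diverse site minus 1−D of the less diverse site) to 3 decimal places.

Site A: N=32, proportions 0.03125, 0.03125, 0.03125, 0.03125, 0.21875, 0.03125, 0.0625, 0.03125, 0.0625, 0.03125, 0.375, 0.0625, giving 1−D = 0.79297 (working shown to 5 dp, full precision carried).
Site B: N=181, proportions 0.72376, 0.0221, 0.05525, 0.06077, 0.06077, 0.0663, 0.01105, giving 1−D = 0.46073.
Difference = |0.79297 − 0.46073| = 0.33224, i.e. 0.332 to 3 decimal places.

0.332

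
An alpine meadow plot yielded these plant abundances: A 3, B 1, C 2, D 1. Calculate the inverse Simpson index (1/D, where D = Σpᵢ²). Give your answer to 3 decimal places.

Total N = 3+1+2+1 = 7, so the proportions are 0.4285714, 0.1428571, 0.2857143, 0.1428571 (working shown to 7 dp, full precision carried).
D = 0.4285714² + 0.1428571² + 0.2857143² + 0.1428571² = 0.1836735 + 0.0204082 + 0.0816327 + 0.0204082 = 0.3061224.
So 1/D = 3.26667, i.e. 3.267 to 3 decimal places.

3.267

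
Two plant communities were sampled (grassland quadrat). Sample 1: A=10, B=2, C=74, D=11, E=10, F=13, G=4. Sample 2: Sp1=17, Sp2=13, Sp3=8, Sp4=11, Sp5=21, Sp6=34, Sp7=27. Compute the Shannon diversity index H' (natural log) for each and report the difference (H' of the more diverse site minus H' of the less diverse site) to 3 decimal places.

0.499

Sample 1: N=124, proportions 0.08065, 0.01613, 0.59677, 0.08871, 0.08065, 0.10484, 0.03226, giving H' = 1.34282 (working shown to 5 dp, full precision carried).
Sample 2: N=131, proportions 0.12977, 0.09924, 0.06107, 0.08397, 0.16031, 0.25954, 0.20611, giving H' = 1.84207.
Difference = |1.34282 − 1.84207| = 0.49925, i.e. 0.499 to 3 decimal places.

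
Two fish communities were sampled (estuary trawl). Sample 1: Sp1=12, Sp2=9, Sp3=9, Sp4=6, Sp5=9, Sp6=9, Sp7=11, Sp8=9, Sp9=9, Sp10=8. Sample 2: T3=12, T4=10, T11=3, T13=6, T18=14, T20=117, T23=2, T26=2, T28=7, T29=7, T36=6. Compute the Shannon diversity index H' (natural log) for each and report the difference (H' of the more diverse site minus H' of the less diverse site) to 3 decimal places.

0.836

Sample 1: N=91, proportions 0.13187, 0.0989, 0.0989, 0.06593, 0.0989, 0.0989, 0.12088, 0.0989, 0.0989, 0.08791, giving H' = 2.28853 (working shown to 5 dp, full precision carried).
Sample 2: N=186, proportions 0.06452, 0.05376, 0.01613, 0.03226, 0.07527, 0.62903, 0.01075, 0.01075, 0.03763, 0.03763, 0.03226, giving H' = 1.45275.
Difference = |2.28853 − 1.45275| = 0.83578, i.e. 0.836 to 3 decimal places.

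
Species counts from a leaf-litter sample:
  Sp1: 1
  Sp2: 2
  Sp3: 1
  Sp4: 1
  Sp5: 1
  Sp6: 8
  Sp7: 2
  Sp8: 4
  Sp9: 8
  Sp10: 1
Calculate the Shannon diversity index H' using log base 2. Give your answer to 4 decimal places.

Total N = 1+2+1+1+1+8+2+4+8+1 = 29, so the proportions are 0.034483, 0.068966, 0.034483, 0.034483, 0.034483, 0.275862, 0.068966, 0.137931, 0.275862, 0.034483 (working shown to 6 dp, full precision carried).
Each pᵢ log₂ pᵢ term: 0.034483×(-4.857981)=-0.167517, 0.068966×(-3.857981)=-0.266068, 0.034483×(-4.857981)=-0.167517, 0.034483×(-4.857981)=-0.167517, 0.034483×(-4.857981)=-0.167517, 0.275862×(-1.857981)=-0.512546, 0.068966×(-3.857981)=-0.266068, 0.137931×(-2.857981)=-0.394204, 0.275862×(-1.857981)=-0.512546, 0.034483×(-4.857981)=-0.167517.
Sum = -2.789015, so H' = 2.7890.

2.7890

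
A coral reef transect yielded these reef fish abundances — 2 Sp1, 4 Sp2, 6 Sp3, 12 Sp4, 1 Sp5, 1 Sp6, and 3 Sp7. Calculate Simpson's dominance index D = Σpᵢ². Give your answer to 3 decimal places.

Total N = 2+4+6+12+1+1+3 = 29, so the proportions are 0.06897, 0.13793, 0.2069, 0.41379, 0.03448, 0.03448, 0.10345 (working shown to 5 dp, full precision carried).
D = 0.06897² + 0.13793² + 0.2069² + 0.41379² + 0.03448² + 0.03448² + 0.10345² = 0.00476 + 0.01902 + 0.04281 + 0.17122 + 0.00119 + 0.00119 + 0.01070 = 0.25089.
To 3 decimal places, D = 0.251.

0.251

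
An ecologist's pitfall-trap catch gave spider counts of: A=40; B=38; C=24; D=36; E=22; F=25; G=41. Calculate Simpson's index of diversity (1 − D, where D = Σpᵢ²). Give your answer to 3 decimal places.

Total N = 40+38+24+36+22+25+41 = 226, so the proportions are 0.17699, 0.16814, 0.10619, 0.15929, 0.09735, 0.11062, 0.18142 (working shown to 5 dp, full precision carried).
D = 0.17699² + 0.16814² + 0.10619² + 0.15929² + 0.09735² + 0.11062² + 0.18142² = 0.03133 + 0.02827 + 0.01128 + 0.02537 + 0.00948 + 0.01224 + 0.03291 = 0.15087.
So 1 − D = 0.84913, i.e. 0.849 to 3 decimal places.

0.849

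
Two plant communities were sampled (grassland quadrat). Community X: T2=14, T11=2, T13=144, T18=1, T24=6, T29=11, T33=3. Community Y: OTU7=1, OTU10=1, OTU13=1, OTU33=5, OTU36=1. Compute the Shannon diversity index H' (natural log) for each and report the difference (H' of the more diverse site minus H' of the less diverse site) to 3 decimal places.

0.494

Community X: N=181, proportions 0.07735, 0.01105, 0.79558, 0.00552, 0.03315, 0.06077, 0.01657, giving H' = 0.80949 (working shown to 5 dp, full precision carried).
Community Y: N=9, proportions 0.11111, 0.11111, 0.11111, 0.55556, 0.11111, giving H' = 1.30309.
Difference = |0.80949 − 1.30309| = 0.49360, i.e. 0.494 to 3 decimal places.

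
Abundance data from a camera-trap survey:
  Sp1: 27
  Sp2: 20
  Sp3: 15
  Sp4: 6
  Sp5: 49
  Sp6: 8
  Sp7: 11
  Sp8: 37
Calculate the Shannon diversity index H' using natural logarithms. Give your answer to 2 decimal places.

Total N = 27+20+15+6+49+8+11+37 = 173, so the proportions are 0.1561, 0.1156, 0.0867, 0.0347, 0.2832, 0.0462, 0.0636, 0.2139 (working shown to 4 dp, full precision carried).
Each pᵢ ln pᵢ term: 0.1561×(-1.8575)=-0.2899, 0.1156×(-2.1576)=-0.2494, 0.0867×(-2.4452)=-0.2120, 0.0347×(-3.3615)=-0.1166, 0.2832×(-1.2615)=-0.3573, 0.0462×(-3.0739)=-0.1421, 0.0636×(-2.7554)=-0.1752, 0.2139×(-1.5424)=-0.3299.
Sum = -1.8724, so H' = 1.87.

1.87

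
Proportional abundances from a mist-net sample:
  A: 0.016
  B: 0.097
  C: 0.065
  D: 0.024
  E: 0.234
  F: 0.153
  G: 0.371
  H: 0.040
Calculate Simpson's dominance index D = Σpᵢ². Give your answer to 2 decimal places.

0.23

D = 0.016² + 0.097² + 0.065² + 0.024² + 0.234² + 0.153² + 0.371² + 0.04² = 0.0003 + 0.0094 + 0.0042 + 0.0006 + 0.0548 + 0.0234 + 0.1376 + 0.0016 = 0.2319 (working shown to 4 dp, full precision carried).
To 2 decimal places, D = 0.23.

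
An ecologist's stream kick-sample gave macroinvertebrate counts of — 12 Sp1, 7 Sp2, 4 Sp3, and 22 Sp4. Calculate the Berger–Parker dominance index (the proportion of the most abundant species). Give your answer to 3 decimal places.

Total N = 12+7+4+22 = 45, so the proportions are 0.26667, 0.15556, 0.08889, 0.48889 (working shown to 5 dp, full precision carried).
The largest proportion is 0.48889, i.e. d = 0.489 to 3 decimal places.

0.489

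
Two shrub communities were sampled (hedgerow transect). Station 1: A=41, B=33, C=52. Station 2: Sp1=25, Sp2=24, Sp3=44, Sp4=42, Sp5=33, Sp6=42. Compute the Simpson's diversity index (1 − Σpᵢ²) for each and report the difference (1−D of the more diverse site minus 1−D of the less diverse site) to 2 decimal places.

0.17

Station 1: N=126, proportions 0.3254, 0.2619, 0.4127, giving 1−D = 0.6552 (working shown to 4 dp, full precision carried).
Station 2: N=210, proportions 0.119, 0.1143, 0.2095, 0.2, 0.1571, 0.2, giving 1−D = 0.8242.
Difference = |0.6552 − 0.8242| = 0.1690, i.e. 0.17 to 2 decimal places.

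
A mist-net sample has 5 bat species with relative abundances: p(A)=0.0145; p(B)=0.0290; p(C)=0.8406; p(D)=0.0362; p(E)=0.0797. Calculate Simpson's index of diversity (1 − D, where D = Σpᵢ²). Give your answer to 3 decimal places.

0.285

D = 0.0145² + 0.029² + 0.8406² + 0.0362² + 0.0797² = 0.00021 + 0.00084 + 0.70661 + 0.00131 + 0.00635 = 0.71532 (working shown to 5 dp, full precision carried).
So 1 − D = 0.28468, i.e. 0.285 to 3 decimal places.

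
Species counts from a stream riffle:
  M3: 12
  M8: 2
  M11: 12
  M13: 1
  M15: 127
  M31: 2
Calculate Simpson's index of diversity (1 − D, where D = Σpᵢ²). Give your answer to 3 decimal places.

Total N = 12+2+12+1+127+2 = 156, so the proportions are 0.07692, 0.01282, 0.07692, 0.00641, 0.8141, 0.01282 (working shown to 5 dp, full precision carried).
D = 0.07692² + 0.01282² + 0.07692² + 0.00641² + 0.8141² + 0.01282² = 0.00592 + 0.00016 + 0.00592 + 0.00004 + 0.66276 + 0.00016 = 0.67497.
So 1 − D = 0.32503, i.e. 0.325 to 3 decimal places.

0.325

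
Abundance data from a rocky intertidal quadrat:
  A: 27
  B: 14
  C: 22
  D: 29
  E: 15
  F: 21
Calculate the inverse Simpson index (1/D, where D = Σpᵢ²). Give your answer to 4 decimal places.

5.6187

Total N = 27+14+22+29+15+21 = 128, so the proportions are 0.2109375, 0.109375, 0.171875, 0.2265625, 0.1171875, 0.1640625 (working shown to 8 dp, full precision carried).
D = 0.2109375² + 0.109375² + 0.171875² + 0.2265625² + 0.1171875² + 0.1640625² = 0.04449463 + 0.01196289 + 0.02954102 + 0.05133057 + 0.01373291 + 0.02691650 = 0.17797852.
So 1/D = 5.618656, i.e. 5.6187 to 4 decimal places.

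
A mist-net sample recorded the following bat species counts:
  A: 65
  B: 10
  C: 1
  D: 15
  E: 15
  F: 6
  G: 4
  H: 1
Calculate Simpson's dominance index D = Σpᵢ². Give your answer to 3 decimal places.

0.353

Total N = 65+10+1+15+15+6+4+1 = 117, so the proportions are 0.55556, 0.08547, 0.00855, 0.12821, 0.12821, 0.05128, 0.03419, 0.00855 (working shown to 5 dp, full precision carried).
D = 0.55556² + 0.08547² + 0.00855² + 0.12821² + 0.12821² + 0.05128² + 0.03419² + 0.00855² = 0.30864 + 0.00731 + 0.00007 + 0.01644 + 0.01644 + 0.00263 + 0.00117 + 0.00007 = 0.35276.
To 3 decimal places, D = 0.353.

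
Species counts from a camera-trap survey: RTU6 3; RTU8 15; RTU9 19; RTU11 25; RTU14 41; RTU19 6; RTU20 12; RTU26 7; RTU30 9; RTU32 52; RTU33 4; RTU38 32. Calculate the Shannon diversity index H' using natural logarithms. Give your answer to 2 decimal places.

Total N = 3+15+19+25+41+6+12+7+9+52+4+32 = 225, so the proportions are 0.0133, 0.0667, 0.0844, 0.1111, 0.1822, 0.0267, 0.0533, 0.0311, 0.04, 0.2311, 0.0178, 0.1422 (working shown to 4 dp, full precision carried).
Each pᵢ ln pᵢ term: 0.0133×(-4.3175)=-0.0576, 0.0667×(-2.7081)=-0.1805, 0.0844×(-2.4717)=-0.2087, 0.1111×(-2.1972)=-0.2441, 0.1822×(-1.7025)=-0.3102, 0.0267×(-3.6243)=-0.0966, 0.0533×(-2.9312)=-0.1563, 0.0311×(-3.4702)=-0.1080, 0.04×(-3.2189)=-0.1288, 0.2311×(-1.4649)=-0.3385, 0.0178×(-4.0298)=-0.0716, 0.1422×(-1.9504)=-0.2774.
Sum = -2.1785, so H' = 2.18.

2.18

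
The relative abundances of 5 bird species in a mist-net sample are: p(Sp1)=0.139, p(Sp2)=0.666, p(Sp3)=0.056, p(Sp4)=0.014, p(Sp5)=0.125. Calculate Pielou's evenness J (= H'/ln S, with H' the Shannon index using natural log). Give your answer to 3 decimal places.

H' = −Σ pᵢ ln pᵢ = −((-0.27429) + (-0.27071) + (-0.16141) + (-0.05976) + (-0.25993)) = 1.02610 (working shown to 5 dp, full precision carried).
With S = 5 species, ln S = 1.60944, so J = 1.02610/1.60944 = 0.63755, i.e. 0.638 to 3 decimal places.

0.638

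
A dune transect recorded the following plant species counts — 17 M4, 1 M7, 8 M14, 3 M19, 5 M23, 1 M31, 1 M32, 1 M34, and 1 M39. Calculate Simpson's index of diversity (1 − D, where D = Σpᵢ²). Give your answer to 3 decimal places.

Total N = 17+1+8+3+5+1+1+1+1 = 38, so the proportions are 0.44737, 0.02632, 0.21053, 0.07895, 0.13158, 0.02632, 0.02632, 0.02632, 0.02632 (working shown to 5 dp, full precision carried).
D = 0.44737² + 0.02632² + 0.21053² + 0.07895² + 0.13158² + 0.02632² + 0.02632² + 0.02632² + 0.02632² = 0.20014 + 0.00069 + 0.04432 + 0.00623 + 0.01731 + 0.00069 + 0.00069 + 0.00069 + 0.00069 = 0.27147.
So 1 − D = 0.72853, i.e. 0.729 to 3 decimal places.

0.729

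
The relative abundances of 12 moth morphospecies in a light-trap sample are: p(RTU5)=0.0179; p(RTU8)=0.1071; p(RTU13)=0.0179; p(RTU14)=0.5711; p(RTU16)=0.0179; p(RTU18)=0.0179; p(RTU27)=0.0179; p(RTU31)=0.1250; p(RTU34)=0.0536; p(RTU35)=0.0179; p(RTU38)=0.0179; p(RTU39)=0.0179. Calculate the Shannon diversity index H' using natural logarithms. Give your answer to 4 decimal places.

1.5520

Each pᵢ ln pᵢ term (working shown to 6 dp, full precision carried): 0.0179×(-4.022955)=-0.072011, 0.1071×(-2.233992)=-0.239261, 0.0179×(-4.022955)=-0.072011, 0.5711×(-0.560191)=-0.319925, 0.0179×(-4.022955)=-0.072011, 0.0179×(-4.022955)=-0.072011, 0.0179×(-4.022955)=-0.072011, 0.125×(-2.079442)=-0.259930, 0.0536×(-2.926206)=-0.156845, 0.0179×(-4.022955)=-0.072011, 0.0179×(-4.022955)=-0.072011, 0.0179×(-4.022955)=-0.072011.
Sum = -1.552048, so H' = 1.5520.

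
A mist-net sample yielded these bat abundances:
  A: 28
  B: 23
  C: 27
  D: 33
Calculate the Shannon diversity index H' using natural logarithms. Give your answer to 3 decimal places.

Total N = 28+23+27+33 = 111, so the proportions are 0.25225, 0.20721, 0.24324, 0.2973 (working shown to 5 dp, full precision carried).
Each pᵢ ln pᵢ term: 0.25225×(-1.37733)=-0.34743, 0.20721×(-1.57404)=-0.32615, 0.24324×(-1.41369)=-0.34387, 0.2973×(-1.21302)=-0.36063.
Sum = -1.37808, so H' = 1.378.

1.378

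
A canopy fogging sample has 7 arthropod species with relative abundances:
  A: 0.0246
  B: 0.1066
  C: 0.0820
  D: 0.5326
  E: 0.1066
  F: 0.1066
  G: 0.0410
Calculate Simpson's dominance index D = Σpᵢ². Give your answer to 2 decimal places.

0.33

D = 0.0246² + 0.1066² + 0.082² + 0.5326² + 0.1066² + 0.1066² + 0.041² = 0.0006 + 0.0114 + 0.0067 + 0.2837 + 0.0114 + 0.0114 + 0.0017 = 0.3268 (working shown to 4 dp, full precision carried).
To 2 decimal places, D = 0.33.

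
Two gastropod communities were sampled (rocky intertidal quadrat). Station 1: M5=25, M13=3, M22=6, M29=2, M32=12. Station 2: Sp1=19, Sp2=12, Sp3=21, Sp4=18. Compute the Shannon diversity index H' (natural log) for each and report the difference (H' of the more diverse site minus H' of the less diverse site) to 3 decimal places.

0.115

Station 1: N=48, proportions 0.52083, 0.0625, 0.125, 0.04167, 0.25, giving H' = 1.25196 (working shown to 5 dp, full precision carried).
Station 2: N=70, proportions 0.27143, 0.17143, 0.3, 0.25714, giving H' = 1.36671.
Difference = |1.25196 − 1.36671| = 0.11475, i.e. 0.115 to 3 decimal places.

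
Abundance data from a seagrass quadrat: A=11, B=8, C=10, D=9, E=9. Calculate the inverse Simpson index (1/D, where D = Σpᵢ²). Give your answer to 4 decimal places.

Total N = 11+8+10+9+9 = 47, so the proportions are 0.23404255, 0.17021277, 0.21276596, 0.19148936, 0.19148936 (working shown to 8 dp, full precision carried).
D = 0.23404255² + 0.17021277² + 0.21276596² + 0.19148936² + 0.19148936² = 0.05477592 + 0.02897239 + 0.04526935 + 0.03666818 + 0.03666818 = 0.20235401.
So 1/D = 4.941834, i.e. 4.9418 to 4 decimal places.

4.9418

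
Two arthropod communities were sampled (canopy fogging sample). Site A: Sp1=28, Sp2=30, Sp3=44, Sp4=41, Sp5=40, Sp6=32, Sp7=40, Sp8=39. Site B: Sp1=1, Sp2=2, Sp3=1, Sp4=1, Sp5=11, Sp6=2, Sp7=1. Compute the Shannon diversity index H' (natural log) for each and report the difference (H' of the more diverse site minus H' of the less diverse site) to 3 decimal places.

Site A: N=294, proportions 0.095238, 0.102041, 0.14966, 0.139456, 0.136054, 0.108844, 0.136054, 0.132653, giving H' = 2.067963 (working shown to 6 dp, full precision carried).
Site B: N=19, proportions 0.052632, 0.105263, 0.052632, 0.052632, 0.578947, 0.105263, 0.052632, giving H' = 1.410258.
Difference = |2.067963 − 1.410258| = 0.657705, i.e. 0.658 to 3 decimal places.

0.658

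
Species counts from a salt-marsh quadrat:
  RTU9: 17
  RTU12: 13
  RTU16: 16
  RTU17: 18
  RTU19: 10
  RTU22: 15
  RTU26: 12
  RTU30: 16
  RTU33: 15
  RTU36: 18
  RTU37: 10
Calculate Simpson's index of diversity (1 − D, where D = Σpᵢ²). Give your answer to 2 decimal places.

0.91

Total N = 17+13+16+18+10+15+12+16+15+18+10 = 160, so the proportions are 0.1062, 0.0813, 0.1, 0.1125, 0.0625, 0.0938, 0.075, 0.1, 0.0938, 0.1125, 0.0625 (working shown to 4 dp, full precision carried).
D = 0.1062² + 0.0813² + 0.1² + 0.1125² + 0.0625² + 0.0938² + 0.075² + 0.1² + 0.0938² + 0.1125² + 0.0625² = 0.0113 + 0.0066 + 0.0100 + 0.0127 + 0.0039 + 0.0088 + 0.0056 + 0.0100 + 0.0088 + 0.0127 + 0.0039 = 0.0942.
So 1 − D = 0.9058, i.e. 0.91 to 2 decimal places.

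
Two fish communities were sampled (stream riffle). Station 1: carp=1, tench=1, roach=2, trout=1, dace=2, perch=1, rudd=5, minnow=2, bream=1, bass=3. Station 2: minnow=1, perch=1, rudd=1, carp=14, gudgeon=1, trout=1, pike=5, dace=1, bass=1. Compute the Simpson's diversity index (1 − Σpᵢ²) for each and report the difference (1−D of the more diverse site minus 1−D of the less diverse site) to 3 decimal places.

Station 1: N=19, proportions 0.052632, 0.052632, 0.105263, 0.052632, 0.105263, 0.052632, 0.263158, 0.105263, 0.052632, 0.157895, giving 1−D = 0.858726 (working shown to 6 dp, full precision carried).
Station 2: N=26, proportions 0.038462, 0.038462, 0.038462, 0.538462, 0.038462, 0.038462, 0.192308, 0.038462, 0.038462, giving 1−D = 0.662722.
Difference = |0.858726 − 0.662722| = 0.196004, i.e. 0.196 to 3 decimal places.

0.196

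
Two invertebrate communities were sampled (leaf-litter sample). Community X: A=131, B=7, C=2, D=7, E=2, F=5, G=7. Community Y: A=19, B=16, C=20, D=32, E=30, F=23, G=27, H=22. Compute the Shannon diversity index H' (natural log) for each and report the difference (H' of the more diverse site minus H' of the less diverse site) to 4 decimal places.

Community X: N=161, proportions 0.813665, 0.043478, 0.012422, 0.043478, 0.012422, 0.031056, 0.043478, giving H' = 0.793611 (working shown to 6 dp, full precision carried).
Community Y: N=189, proportions 0.100529, 0.084656, 0.10582, 0.169312, 0.15873, 0.121693, 0.142857, 0.116402, giving H' = 2.055150.
Difference = |0.793611 − 2.055150| = 1.261539, i.e. 1.2615 to 4 decimal places.

1.2615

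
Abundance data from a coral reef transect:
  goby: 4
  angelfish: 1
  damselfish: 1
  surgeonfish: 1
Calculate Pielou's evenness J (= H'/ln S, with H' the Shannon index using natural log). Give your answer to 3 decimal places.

0.832

Total N = 4+1+1+1 = 7, so the proportions are 0.57143, 0.14286, 0.14286, 0.14286 (working shown to 5 dp, full precision carried).
H' = −Σ pᵢ ln pᵢ = −((-0.31978) + (-0.27799) + (-0.27799) + (-0.27799)) = 1.15374.
With S = 4 species, ln S = 1.38629, so J = 1.15374/1.38629 = 0.83225, i.e. 0.832 to 3 decimal places.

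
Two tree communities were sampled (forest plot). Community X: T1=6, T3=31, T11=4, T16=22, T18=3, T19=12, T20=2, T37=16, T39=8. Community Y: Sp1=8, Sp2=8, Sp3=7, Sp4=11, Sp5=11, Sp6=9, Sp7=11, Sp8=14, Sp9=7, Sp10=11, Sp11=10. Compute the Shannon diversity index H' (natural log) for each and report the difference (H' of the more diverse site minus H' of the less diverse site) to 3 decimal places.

0.484

Community X: N=104, proportions 0.05769, 0.29808, 0.03846, 0.21154, 0.02885, 0.11538, 0.01923, 0.15385, 0.07692, giving H' = 1.89198 (working shown to 5 dp, full precision carried).
Community Y: N=107, proportions 0.07477, 0.07477, 0.06542, 0.1028, 0.1028, 0.08411, 0.1028, 0.13084, 0.06542, 0.1028, 0.09346, giving H' = 2.37592.
Difference = |1.89198 − 2.37592| = 0.48394, i.e. 0.484 to 3 decimal places.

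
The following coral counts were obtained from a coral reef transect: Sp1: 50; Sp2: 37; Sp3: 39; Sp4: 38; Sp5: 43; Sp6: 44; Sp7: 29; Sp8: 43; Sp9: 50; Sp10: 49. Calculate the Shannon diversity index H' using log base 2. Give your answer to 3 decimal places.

3.305

Total N = 50+37+39+38+43+44+29+43+50+49 = 422, so the proportions are 0.11848, 0.08768, 0.09242, 0.09005, 0.1019, 0.10427, 0.06872, 0.1019, 0.11848, 0.11611 (working shown to 5 dp, full precision carried).
Each pᵢ log₂ pᵢ term: 0.11848×(-3.07724)=-0.36460, 0.08768×(-3.51165)=-0.30789, 0.09242×(-3.43570)=-0.31752, 0.09005×(-3.47317)=-0.31275, 0.1019×(-3.29483)=-0.33573, 0.10427×(-3.26167)=-0.34008, 0.06872×(-3.86312)=-0.26547, 0.1019×(-3.29483)=-0.33573, 0.11848×(-3.07724)=-0.36460, 0.11611×(-3.10639)=-0.36069.
Sum = -3.30507, so H' = 3.305.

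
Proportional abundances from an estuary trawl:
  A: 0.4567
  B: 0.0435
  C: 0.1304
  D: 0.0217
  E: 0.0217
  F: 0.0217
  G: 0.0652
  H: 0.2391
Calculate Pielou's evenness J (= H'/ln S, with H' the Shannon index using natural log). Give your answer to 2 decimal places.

H' = −Σ pᵢ ln pᵢ = −((-0.3579) + (-0.1364) + (-0.2656) + (-0.0831) + (-0.0831) + (-0.0831) + (-0.1780) + (-0.3421)) = 1.5294 (working shown to 4 dp, full precision carried).
With S = 8 species, ln S = 2.0794, so J = 1.5294/2.0794 = 0.7355, i.e. 0.74 to 2 decimal places.

0.74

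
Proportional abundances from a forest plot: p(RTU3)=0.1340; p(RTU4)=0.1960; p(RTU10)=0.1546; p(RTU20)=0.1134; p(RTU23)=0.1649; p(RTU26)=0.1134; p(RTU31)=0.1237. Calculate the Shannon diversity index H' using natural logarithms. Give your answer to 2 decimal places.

Each pᵢ ln pᵢ term (working shown to 4 dp, full precision carried): 0.134×(-2.0099)=-0.2693, 0.196×(-1.6296)=-0.3194, 0.1546×(-1.8669)=-0.2886, 0.1134×(-2.1768)=-0.2469, 0.1649×(-1.8024)=-0.2972, 0.1134×(-2.1768)=-0.2469, 0.1237×(-2.0899)=-0.2585.
Sum = -1.9268, so H' = 1.93.

1.93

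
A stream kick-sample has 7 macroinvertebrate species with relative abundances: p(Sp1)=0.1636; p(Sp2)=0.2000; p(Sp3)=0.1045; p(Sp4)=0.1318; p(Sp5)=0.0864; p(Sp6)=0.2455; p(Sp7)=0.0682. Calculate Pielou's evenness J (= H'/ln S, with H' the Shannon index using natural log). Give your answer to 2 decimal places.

0.96

H' = −Σ pᵢ ln pᵢ = −((-0.2962) + (-0.3219) + (-0.2360) + (-0.2671) + (-0.2116) + (-0.3448) + (-0.1831)) = 1.8607 (working shown to 4 dp, full precision carried).
With S = 7 species, ln S = 1.9459, so J = 1.8607/1.9459 = 0.9562, i.e. 0.96 to 2 decimal places.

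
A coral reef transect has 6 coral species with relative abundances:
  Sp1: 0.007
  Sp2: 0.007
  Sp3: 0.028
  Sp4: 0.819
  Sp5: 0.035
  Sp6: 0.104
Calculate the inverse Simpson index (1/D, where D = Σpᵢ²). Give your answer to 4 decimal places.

1.4627

D = 0.007² + 0.007² + 0.028² + 0.819² + 0.035² + 0.104² = 0.0000490 + 0.0000490 + 0.0007840 + 0.6707610 + 0.0012250 + 0.0108160 = 0.6836840 (working shown to 7 dp, full precision carried).
So 1/D = 1.462664, i.e. 1.4627 to 4 decimal places.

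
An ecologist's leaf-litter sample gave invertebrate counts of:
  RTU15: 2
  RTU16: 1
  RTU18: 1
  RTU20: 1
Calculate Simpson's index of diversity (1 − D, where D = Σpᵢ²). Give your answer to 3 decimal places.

Total N = 2+1+1+1 = 5, so the proportions are 0.4, 0.2, 0.2, 0.2 (working shown to 5 dp, full precision carried).
D = 0.4² + 0.2² + 0.2² + 0.2² = 0.16000 + 0.04000 + 0.04000 + 0.04000 = 0.28000.
So 1 − D = 0.72000, i.e. 0.720 to 3 decimal places.

0.720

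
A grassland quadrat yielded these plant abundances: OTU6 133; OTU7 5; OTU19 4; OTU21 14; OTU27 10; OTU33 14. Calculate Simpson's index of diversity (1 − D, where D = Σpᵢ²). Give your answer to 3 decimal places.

Total N = 133+5+4+14+10+14 = 180, so the proportions are 0.73889, 0.02778, 0.02222, 0.07778, 0.05556, 0.07778 (working shown to 5 dp, full precision carried).
D = 0.73889² + 0.02778² + 0.02222² + 0.07778² + 0.05556² + 0.07778² = 0.54596 + 0.00077 + 0.00049 + 0.00605 + 0.00309 + 0.00605 = 0.56241.
So 1 − D = 0.43759, i.e. 0.438 to 3 decimal places.

0.438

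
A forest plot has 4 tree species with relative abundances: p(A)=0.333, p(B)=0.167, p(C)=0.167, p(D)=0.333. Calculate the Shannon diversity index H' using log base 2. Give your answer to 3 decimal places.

Each pᵢ log₂ pᵢ term (working shown to 5 dp, full precision carried): 0.333×(-1.58641)=-0.52827, 0.167×(-2.58208)=-0.43121, 0.167×(-2.58208)=-0.43121, 0.333×(-1.58641)=-0.52827.
Sum = -1.91896, so H' = 1.919.

1.919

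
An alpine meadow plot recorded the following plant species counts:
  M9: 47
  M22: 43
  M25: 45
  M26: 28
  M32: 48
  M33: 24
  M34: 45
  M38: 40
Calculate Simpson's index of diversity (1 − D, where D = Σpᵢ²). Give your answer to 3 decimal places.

0.869

Total N = 47+43+45+28+48+24+45+40 = 320, so the proportions are 0.14688, 0.13437, 0.14062, 0.0875, 0.15, 0.075, 0.14062, 0.125 (working shown to 5 dp, full precision carried).
D = 0.14688² + 0.13437² + 0.14062² + 0.0875² + 0.15² + 0.075² + 0.14062² + 0.125² = 0.02157 + 0.01806 + 0.01978 + 0.00766 + 0.02250 + 0.00562 + 0.01978 + 0.01562 = 0.13059.
So 1 − D = 0.86941, i.e. 0.869 to 3 decimal places.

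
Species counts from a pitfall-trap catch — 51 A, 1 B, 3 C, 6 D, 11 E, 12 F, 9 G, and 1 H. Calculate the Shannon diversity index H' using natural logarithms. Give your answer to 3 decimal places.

1.452

Total N = 51+1+3+6+11+12+9+1 = 94, so the proportions are 0.54255, 0.01064, 0.03191, 0.06383, 0.11702, 0.12766, 0.09574, 0.01064 (working shown to 5 dp, full precision carried).
Each pᵢ ln pᵢ term: 0.54255×(-0.61147)=-0.33175, 0.01064×(-4.54329)=-0.04833, 0.03191×(-3.44468)=-0.10994, 0.06383×(-2.75154)=-0.17563, 0.11702×(-2.14540)=-0.25106, 0.12766×(-2.05839)=-0.26277, 0.09574×(-2.34607)=-0.22462, 0.01064×(-4.54329)=-0.04833.
Sum = -1.45244, so H' = 1.452.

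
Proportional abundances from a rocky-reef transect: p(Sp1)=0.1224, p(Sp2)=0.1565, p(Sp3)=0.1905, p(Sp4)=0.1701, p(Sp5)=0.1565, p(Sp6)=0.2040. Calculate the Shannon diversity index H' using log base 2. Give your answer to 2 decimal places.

2.57

Each pᵢ log₂ pᵢ term (working shown to 4 dp, full precision carried): 0.1224×(-3.0303)=-0.3709, 0.1565×(-2.6758)=-0.4188, 0.1905×(-2.3921)=-0.4557, 0.1701×(-2.5555)=-0.4347, 0.1565×(-2.6758)=-0.4188, 0.204×(-2.2934)=-0.4678.
Sum = -2.5667, so H' = 2.57.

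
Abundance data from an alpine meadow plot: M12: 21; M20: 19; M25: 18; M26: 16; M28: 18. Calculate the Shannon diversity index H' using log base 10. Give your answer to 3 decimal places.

Total N = 21+19+18+16+18 = 92, so the proportions are 0.22826, 0.20652, 0.19565, 0.17391, 0.19565 (working shown to 5 dp, full precision carried).
Each pᵢ log₁₀ pᵢ term: 0.22826×(-0.64157)=-0.14644, 0.20652×(-0.68503)=-0.14147, 0.19565×(-0.70852)=-0.13862, 0.17391×(-0.75967)=-0.13212, 0.19565×(-0.70852)=-0.13862.
Sum = -0.69728, so H' = 0.697.

0.697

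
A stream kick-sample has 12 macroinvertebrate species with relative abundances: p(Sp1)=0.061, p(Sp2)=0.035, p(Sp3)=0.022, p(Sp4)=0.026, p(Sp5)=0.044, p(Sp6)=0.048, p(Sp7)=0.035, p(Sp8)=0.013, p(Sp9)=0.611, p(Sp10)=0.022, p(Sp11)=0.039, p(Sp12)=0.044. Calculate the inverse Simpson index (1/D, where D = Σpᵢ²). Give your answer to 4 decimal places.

2.5707

D = 0.061² + 0.035² + 0.022² + 0.026² + 0.044² + 0.048² + 0.035² + 0.013² + 0.611² + 0.022² + 0.039² + 0.044² = 0.0037210 + 0.0012250 + 0.0004840 + 0.0006760 + 0.0019360 + 0.0023040 + 0.0012250 + 0.0001690 + 0.3733210 + 0.0004840 + 0.0015210 + 0.0019360 = 0.3890020 (working shown to 7 dp, full precision carried).
So 1/D = 2.570681, i.e. 2.5707 to 4 decimal places.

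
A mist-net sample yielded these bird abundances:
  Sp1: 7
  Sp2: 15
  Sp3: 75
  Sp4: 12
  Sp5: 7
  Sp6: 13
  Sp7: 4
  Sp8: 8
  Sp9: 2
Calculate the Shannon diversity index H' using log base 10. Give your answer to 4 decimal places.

Total N = 7+15+75+12+7+13+4+8+2 = 143, so the proportions are 0.048951, 0.104895, 0.524476, 0.083916, 0.048951, 0.090909, 0.027972, 0.055944, 0.013986 (working shown to 6 dp, full precision carried).
Each pᵢ log₁₀ pᵢ term: 0.048951×(-1.310238)=-0.064138, 0.104895×(-0.979245)=-0.102718, 0.524476×(-0.280275)=-0.146997, 0.083916×(-1.076155)=-0.090307, 0.048951×(-1.310238)=-0.064138, 0.090909×(-1.041393)=-0.094672, 0.027972×(-1.553276)=-0.043448, 0.055944×(-1.252246)=-0.070056, 0.013986×(-1.854306)=-0.025934.
Sum = -0.702407, so H' = 0.7024.

0.7024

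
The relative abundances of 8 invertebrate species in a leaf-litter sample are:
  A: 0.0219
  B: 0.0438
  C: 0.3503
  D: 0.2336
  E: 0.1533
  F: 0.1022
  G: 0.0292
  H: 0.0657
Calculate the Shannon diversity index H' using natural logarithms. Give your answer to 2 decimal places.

Each pᵢ ln pᵢ term (working shown to 4 dp, full precision carried): 0.0219×(-3.8213)=-0.0837, 0.0438×(-3.1281)=-0.1370, 0.3503×(-1.0490)=-0.3675, 0.2336×(-1.4541)=-0.3397, 0.1533×(-1.8754)=-0.2875, 0.1022×(-2.2808)=-0.2331, 0.0292×(-3.5336)=-0.1032, 0.0657×(-2.7227)=-0.1789.
Sum = -1.7305, so H' = 1.73.

1.73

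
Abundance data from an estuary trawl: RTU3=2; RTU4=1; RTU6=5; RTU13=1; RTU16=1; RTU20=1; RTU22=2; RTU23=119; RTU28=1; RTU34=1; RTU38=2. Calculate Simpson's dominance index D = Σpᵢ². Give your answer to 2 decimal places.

Total N = 2+1+5+1+1+1+2+119+1+1+2 = 136, so the proportions are 0.0147, 0.0074, 0.0368, 0.0074, 0.0074, 0.0074, 0.0147, 0.875, 0.0074, 0.0074, 0.0147 (working shown to 4 dp, full precision carried).
D = 0.0147² + 0.0074² + 0.0368² + 0.0074² + 0.0074² + 0.0074² + 0.0147² + 0.875² + 0.0074² + 0.0074² + 0.0147² = 0.0002 + 0.0001 + 0.0014 + 0.0001 + 0.0001 + 0.0001 + 0.0002 + 0.7656 + 0.0001 + 0.0001 + 0.0002 = 0.7679.
To 2 decimal places, D = 0.77.

0.77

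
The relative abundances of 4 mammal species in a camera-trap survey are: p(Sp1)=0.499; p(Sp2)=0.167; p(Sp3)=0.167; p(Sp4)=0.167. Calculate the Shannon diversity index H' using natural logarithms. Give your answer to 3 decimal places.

1.244

Each pᵢ ln pᵢ term (working shown to 5 dp, full precision carried): 0.499×(-0.69515)=-0.34688, 0.167×(-1.78976)=-0.29889, 0.167×(-1.78976)=-0.29889, 0.167×(-1.78976)=-0.29889.
Sum = -1.24355, so H' = 1.244.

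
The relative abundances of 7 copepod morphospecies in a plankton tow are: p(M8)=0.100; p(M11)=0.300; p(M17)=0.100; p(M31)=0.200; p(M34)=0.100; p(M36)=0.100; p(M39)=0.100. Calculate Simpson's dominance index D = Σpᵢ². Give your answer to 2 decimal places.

D = 0.1² + 0.3² + 0.1² + 0.2² + 0.1² + 0.1² + 0.1² = 0.0100 + 0.0900 + 0.0100 + 0.0400 + 0.0100 + 0.0100 + 0.0100 = 0.1800 (working shown to 4 dp, full precision carried).
To 2 decimal places, D = 0.18.

0.18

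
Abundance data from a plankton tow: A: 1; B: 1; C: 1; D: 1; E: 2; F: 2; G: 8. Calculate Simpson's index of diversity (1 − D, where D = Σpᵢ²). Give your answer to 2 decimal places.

0.70

Total N = 1+1+1+1+2+2+8 = 16, so the proportions are 0.0625, 0.0625, 0.0625, 0.0625, 0.125, 0.125, 0.5 (working shown to 4 dp, full precision carried).
D = 0.0625² + 0.0625² + 0.0625² + 0.0625² + 0.125² + 0.125² + 0.5² = 0.0039 + 0.0039 + 0.0039 + 0.0039 + 0.0156 + 0.0156 + 0.2500 = 0.2969.
So 1 − D = 0.7031, i.e. 0.70 to 2 decimal places.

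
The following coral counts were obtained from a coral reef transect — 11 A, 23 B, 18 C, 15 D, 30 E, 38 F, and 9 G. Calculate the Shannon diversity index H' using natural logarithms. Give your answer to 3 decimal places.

1.837

Total N = 11+23+18+15+30+38+9 = 144, so the proportions are 0.07639, 0.15972, 0.125, 0.10417, 0.20833, 0.26389, 0.0625 (working shown to 5 dp, full precision carried).
Each pᵢ ln pᵢ term: 0.07639×(-2.57192)=-0.19647, 0.15972×(-1.83432)=-0.29298, 0.125×(-2.07944)=-0.25993, 0.10417×(-2.26176)=-0.23560, 0.20833×(-1.56862)=-0.32679, 0.26389×(-1.33223)=-0.35156, 0.0625×(-2.77259)=-0.17329.
Sum = -1.83662, so H' = 1.837.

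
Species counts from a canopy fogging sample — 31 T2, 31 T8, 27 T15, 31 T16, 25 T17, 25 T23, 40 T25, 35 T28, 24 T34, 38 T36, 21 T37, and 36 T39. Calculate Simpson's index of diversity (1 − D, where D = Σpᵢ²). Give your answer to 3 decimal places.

Total N = 31+31+27+31+25+25+40+35+24+38+21+36 = 364, so the proportions are 0.08516, 0.08516, 0.07418, 0.08516, 0.06868, 0.06868, 0.10989, 0.09615, 0.06593, 0.1044, 0.05769, 0.0989 (working shown to 5 dp, full precision carried).
D = 0.08516² + 0.08516² + 0.07418² + 0.08516² + 0.06868² + 0.06868² + 0.10989² + 0.09615² + 0.06593² + 0.1044² + 0.05769² + 0.0989² = 0.00725 + 0.00725 + 0.00550 + 0.00725 + 0.00472 + 0.00472 + 0.01208 + 0.00925 + 0.00435 + 0.01090 + 0.00333 + 0.00978 = 0.08637.
So 1 − D = 0.91363, i.e. 0.914 to 3 decimal places.

0.914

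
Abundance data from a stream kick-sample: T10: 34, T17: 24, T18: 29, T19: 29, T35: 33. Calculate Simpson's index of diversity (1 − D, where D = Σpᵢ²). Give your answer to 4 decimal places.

0.7972

Total N = 34+24+29+29+33 = 149, so the proportions are 0.228188, 0.161074, 0.194631, 0.194631, 0.221477 (working shown to 6 dp, full precision carried).
D = 0.228188² + 0.161074² + 0.194631² + 0.194631² + 0.221477² = 0.052070 + 0.025945 + 0.037881 + 0.037881 + 0.049052 = 0.202829.
So 1 − D = 0.797171, i.e. 0.7972 to 4 decimal places.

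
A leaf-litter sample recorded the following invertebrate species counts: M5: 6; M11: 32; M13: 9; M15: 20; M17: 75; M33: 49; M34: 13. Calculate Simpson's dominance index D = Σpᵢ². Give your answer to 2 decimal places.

Total N = 6+32+9+20+75+49+13 = 204, so the proportions are 0.0294, 0.1569, 0.0441, 0.098, 0.3676, 0.2402, 0.0637 (working shown to 4 dp, full precision carried).
D = 0.0294² + 0.1569² + 0.0441² + 0.098² + 0.3676² + 0.2402² + 0.0637² = 0.0009 + 0.0246 + 0.0019 + 0.0096 + 0.1352 + 0.0577 + 0.0041 = 0.2339.
To 2 decimal places, D = 0.23.

0.23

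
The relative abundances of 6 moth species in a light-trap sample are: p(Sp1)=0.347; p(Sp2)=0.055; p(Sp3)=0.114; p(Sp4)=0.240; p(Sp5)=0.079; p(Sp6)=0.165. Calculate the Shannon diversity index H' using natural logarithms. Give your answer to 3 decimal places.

Each pᵢ ln pᵢ term (working shown to 5 dp, full precision carried): 0.347×(-1.05843)=-0.36728, 0.055×(-2.90042)=-0.15952, 0.114×(-2.17156)=-0.24756, 0.24×(-1.42712)=-0.34251, 0.079×(-2.53831)=-0.20053, 0.165×(-1.80181)=-0.29730.
Sum = -1.61469, so H' = 1.615.

1.615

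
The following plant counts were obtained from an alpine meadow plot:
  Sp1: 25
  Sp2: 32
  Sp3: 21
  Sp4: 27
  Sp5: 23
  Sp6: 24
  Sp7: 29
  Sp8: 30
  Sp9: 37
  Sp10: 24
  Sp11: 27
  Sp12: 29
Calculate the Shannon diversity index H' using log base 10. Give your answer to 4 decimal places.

Total N = 25+32+21+27+23+24+29+30+37+24+27+29 = 328, so the proportions are 0.07622, 0.097561, 0.064024, 0.082317, 0.070122, 0.073171, 0.088415, 0.091463, 0.112805, 0.073171, 0.082317, 0.088415 (working shown to 6 dp, full precision carried).
Each pᵢ log₁₀ pᵢ term: 0.07622×(-1.117934)=-0.085208, 0.097561×(-1.010724)=-0.098607, 0.064024×(-1.193655)=-0.076423, 0.082317×(-1.084510)=-0.089274, 0.070122×(-1.154146)=-0.080931, 0.073171×(-1.135663)=-0.083097, 0.088415×(-1.053476)=-0.093143, 0.091463×(-1.038753)=-0.095008, 0.112805×(-0.947672)=-0.106902, 0.073171×(-1.135663)=-0.083097, 0.082317×(-1.084510)=-0.089274, 0.088415×(-1.053476)=-0.093143.
Sum = -1.074107, so H' = 1.0741.

1.0741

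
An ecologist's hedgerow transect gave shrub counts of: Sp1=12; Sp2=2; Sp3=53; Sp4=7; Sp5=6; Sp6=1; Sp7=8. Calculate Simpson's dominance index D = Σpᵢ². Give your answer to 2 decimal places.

Total N = 12+2+53+7+6+1+8 = 89, so the proportions are 0.1348, 0.0225, 0.5955, 0.0787, 0.0674, 0.0112, 0.0899 (working shown to 4 dp, full precision carried).
D = 0.1348² + 0.0225² + 0.5955² + 0.0787² + 0.0674² + 0.0112² + 0.0899² = 0.0182 + 0.0005 + 0.3546 + 0.0062 + 0.0045 + 0.0001 + 0.0081 = 0.3922.
To 2 decimal places, D = 0.39.

0.39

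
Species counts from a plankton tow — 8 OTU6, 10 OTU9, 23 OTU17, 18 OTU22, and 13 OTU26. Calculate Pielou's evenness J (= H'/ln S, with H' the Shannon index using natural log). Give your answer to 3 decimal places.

Total N = 8+10+23+18+13 = 72, so the proportions are 0.11111, 0.13889, 0.31944, 0.25, 0.18056 (working shown to 5 dp, full precision carried).
H' = −Σ pᵢ ln pᵢ = −((-0.24414) + (-0.27418) + (-0.36454) + (-0.34657) + (-0.30906)) = 1.53849.
With S = 5 species, ln S = 1.60944, so J = 1.53849/1.60944 = 0.95592, i.e. 0.956 to 3 decimal places.

0.956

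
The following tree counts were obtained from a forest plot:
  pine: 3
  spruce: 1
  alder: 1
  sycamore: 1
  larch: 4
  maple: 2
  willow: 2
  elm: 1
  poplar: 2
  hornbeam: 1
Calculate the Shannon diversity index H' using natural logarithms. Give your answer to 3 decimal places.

2.168

Total N = 3+1+1+1+4+2+2+1+2+1 = 18, so the proportions are 0.16667, 0.05556, 0.05556, 0.05556, 0.22222, 0.11111, 0.11111, 0.05556, 0.11111, 0.05556 (working shown to 5 dp, full precision carried).
Each pᵢ ln pᵢ term: 0.16667×(-1.79176)=-0.29863, 0.05556×(-2.89037)=-0.16058, 0.05556×(-2.89037)=-0.16058, 0.05556×(-2.89037)=-0.16058, 0.22222×(-1.50408)=-0.33424, 0.11111×(-2.19722)=-0.24414, 0.11111×(-2.19722)=-0.24414, 0.05556×(-2.89037)=-0.16058, 0.11111×(-2.19722)=-0.24414, 0.05556×(-2.89037)=-0.16058.
Sum = -2.16816, so H' = 2.168.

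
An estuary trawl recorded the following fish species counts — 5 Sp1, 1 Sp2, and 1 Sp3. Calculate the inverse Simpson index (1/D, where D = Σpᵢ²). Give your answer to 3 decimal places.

1.815

Total N = 5+1+1 = 7, so the proportions are 0.714286, 0.142857, 0.142857 (working shown to 6 dp, full precision carried).
D = 0.714286² + 0.142857² + 0.142857² = 0.510204 + 0.020408 + 0.020408 = 0.551020.
So 1/D = 1.81481, i.e. 1.815 to 3 decimal places.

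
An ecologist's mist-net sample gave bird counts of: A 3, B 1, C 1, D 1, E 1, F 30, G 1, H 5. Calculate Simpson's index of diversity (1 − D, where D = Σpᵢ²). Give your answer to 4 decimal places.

0.4922

Total N = 3+1+1+1+1+30+1+5 = 43, so the proportions are 0.069767, 0.023256, 0.023256, 0.023256, 0.023256, 0.697674, 0.023256, 0.116279 (working shown to 6 dp, full precision carried).
D = 0.069767² + 0.023256² + 0.023256² + 0.023256² + 0.023256² + 0.697674² + 0.023256² + 0.116279² = 0.004867 + 0.000541 + 0.000541 + 0.000541 + 0.000541 + 0.486750 + 0.000541 + 0.013521 = 0.507842.
So 1 − D = 0.492158, i.e. 0.4922 to 4 decimal places.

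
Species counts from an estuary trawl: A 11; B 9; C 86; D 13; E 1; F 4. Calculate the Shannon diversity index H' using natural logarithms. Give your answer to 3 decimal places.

Total N = 11+9+86+13+1+4 = 124, so the proportions are 0.08871, 0.07258, 0.69355, 0.10484, 0.00806, 0.03226 (working shown to 5 dp, full precision carried).
Each pᵢ ln pᵢ term: 0.08871×(-2.42239)=-0.21489, 0.07258×(-2.62306)=-0.19038, 0.69355×(-0.36593)=-0.25379, 0.10484×(-2.25533)=-0.23645, 0.00806×(-4.82028)=-0.03887, 0.03226×(-3.43399)=-0.11077.
Sum = -1.04516, so H' = 1.045.

1.045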